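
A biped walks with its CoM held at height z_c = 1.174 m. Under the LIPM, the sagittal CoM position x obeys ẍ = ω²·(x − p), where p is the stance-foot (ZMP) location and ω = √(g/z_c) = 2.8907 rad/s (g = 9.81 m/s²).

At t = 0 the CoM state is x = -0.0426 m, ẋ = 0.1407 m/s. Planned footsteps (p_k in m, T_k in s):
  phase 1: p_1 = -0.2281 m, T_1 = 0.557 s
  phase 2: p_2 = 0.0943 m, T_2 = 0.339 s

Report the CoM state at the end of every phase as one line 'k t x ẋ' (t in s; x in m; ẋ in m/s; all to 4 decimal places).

phase 1: p=-0.2281, T=0.557, ωT=1.610120, cosh=2.601637, sinh=2.401774; start (x,ẋ)=(-0.042600, 0.140700) → end (x,ẋ)=(0.371406, 1.653941)
phase 2: p=0.0943, T=0.339, ωT=0.979947, cosh=1.519823, sinh=1.144492; start (x,ẋ)=(0.371406, 1.653941) → end (x,ẋ)=(1.170284, 3.430472)

1 0.5570 0.3714 1.6539
2 0.8960 1.1703 3.4305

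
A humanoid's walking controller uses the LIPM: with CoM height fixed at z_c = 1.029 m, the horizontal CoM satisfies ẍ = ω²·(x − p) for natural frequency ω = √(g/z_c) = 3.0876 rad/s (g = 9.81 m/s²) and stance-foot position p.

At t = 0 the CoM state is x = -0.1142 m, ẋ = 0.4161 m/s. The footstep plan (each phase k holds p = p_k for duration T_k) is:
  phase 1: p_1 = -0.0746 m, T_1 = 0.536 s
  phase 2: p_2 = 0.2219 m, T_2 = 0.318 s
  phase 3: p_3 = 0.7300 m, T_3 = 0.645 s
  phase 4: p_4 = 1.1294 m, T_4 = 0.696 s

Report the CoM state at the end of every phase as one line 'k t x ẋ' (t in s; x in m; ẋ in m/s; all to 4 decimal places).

1 0.5360 0.1577 0.8202
2 0.8540 0.4290 1.0211
3 1.4990 0.7958 0.4695
4 2.1950 0.3227 -2.3159

phase 1: p=-0.0746, T=0.536, ωT=1.654954, cosh=2.711969, sinh=2.520868; start (x,ẋ)=(-0.114200, 0.416100) → end (x,ẋ)=(0.157730, 0.820226)
phase 2: p=0.2219, T=0.318, ωT=0.981857, cosh=1.522012, sinh=1.147397; start (x,ẋ)=(0.157730, 0.820226) → end (x,ẋ)=(0.429041, 1.021061)
phase 3: p=0.7300, T=0.645, ωT=1.991502, cosh=3.731510, sinh=3.595020; start (x,ẋ)=(0.429041, 1.021061) → end (x,ẋ)=(0.795832, 0.469460)
phase 4: p=1.1294, T=0.696, ωT=2.148970, cosh=4.346311, sinh=4.229706; start (x,ẋ)=(0.795832, 0.469460) → end (x,ẋ)=(0.322724, -2.315859)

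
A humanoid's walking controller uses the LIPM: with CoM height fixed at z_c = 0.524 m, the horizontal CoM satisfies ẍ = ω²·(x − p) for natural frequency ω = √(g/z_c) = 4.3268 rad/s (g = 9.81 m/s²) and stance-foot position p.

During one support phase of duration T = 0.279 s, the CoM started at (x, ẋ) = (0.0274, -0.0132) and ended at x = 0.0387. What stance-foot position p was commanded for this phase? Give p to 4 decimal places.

p = 0.0080

ωT = 4.3268·0.279 = 1.207177; cosh(ωT) = 1.821536, sinh(ωT) = 1.522496
x(T) = p + (x₀−p)·cosh(ωT) + (ẋ₀/ω)·sinh(ωT) ⇒ p·(1 − cosh) = x(T) − x₀·cosh − (ẋ₀/ω)·sinh
numerator   = 0.0387 − (0.0274)·1.821536 − (-0.0132/4.3268)·1.522496 = -0.006565
denominator = 1 − 1.821536 = -0.821536
p = -0.006565 / -0.821536 = 0.0080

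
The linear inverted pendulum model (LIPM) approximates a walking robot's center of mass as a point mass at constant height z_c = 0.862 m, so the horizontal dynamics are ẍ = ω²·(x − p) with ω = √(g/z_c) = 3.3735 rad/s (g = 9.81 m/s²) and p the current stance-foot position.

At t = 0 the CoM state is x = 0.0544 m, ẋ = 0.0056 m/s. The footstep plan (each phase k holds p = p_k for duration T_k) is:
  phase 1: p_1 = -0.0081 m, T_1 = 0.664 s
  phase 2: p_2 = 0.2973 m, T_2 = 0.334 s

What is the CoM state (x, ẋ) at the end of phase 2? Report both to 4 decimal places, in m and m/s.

phase 1: p=-0.0081, T=0.664, ωT=2.240004, cosh=4.749913, sinh=4.643455; start (x,ẋ)=(0.054400, 0.005600) → end (x,ẋ)=(0.296478, 1.005643)
phase 2: p=0.2973, T=0.334, ωT=1.126749, cosh=1.704847, sinh=1.380762; start (x,ẋ)=(0.296478, 1.005643) → end (x,ẋ)=(0.707504, 1.710637)

x = 0.7075, ẋ = 1.7106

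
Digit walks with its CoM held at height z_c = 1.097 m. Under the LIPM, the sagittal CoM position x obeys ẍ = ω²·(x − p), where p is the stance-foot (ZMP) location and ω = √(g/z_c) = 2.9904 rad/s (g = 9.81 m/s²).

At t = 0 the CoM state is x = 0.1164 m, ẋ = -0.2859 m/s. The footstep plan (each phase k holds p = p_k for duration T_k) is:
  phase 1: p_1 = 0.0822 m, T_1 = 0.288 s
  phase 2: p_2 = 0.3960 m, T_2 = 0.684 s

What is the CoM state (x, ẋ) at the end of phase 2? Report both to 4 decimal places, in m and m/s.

phase 1: p=0.0822, T=0.288, ωT=0.861235, cosh=1.394361, sinh=0.971721; start (x,ẋ)=(0.116400, -0.285900) → end (x,ẋ)=(0.036985, -0.299268)
phase 2: p=0.3960, T=0.684, ωT=2.045434, cosh=3.930917, sinh=3.801593; start (x,ẋ)=(0.036985, -0.299268) → end (x,ẋ)=(-1.395708, -5.257785)

x = -1.3957, ẋ = -5.2578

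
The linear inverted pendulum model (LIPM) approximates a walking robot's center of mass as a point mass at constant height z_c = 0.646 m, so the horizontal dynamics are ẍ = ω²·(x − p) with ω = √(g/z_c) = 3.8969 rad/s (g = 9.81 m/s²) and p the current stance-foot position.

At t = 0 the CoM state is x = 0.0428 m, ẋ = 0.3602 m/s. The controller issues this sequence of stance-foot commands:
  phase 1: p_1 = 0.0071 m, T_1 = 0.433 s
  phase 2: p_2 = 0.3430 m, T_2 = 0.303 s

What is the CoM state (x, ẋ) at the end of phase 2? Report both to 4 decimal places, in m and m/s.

phase 1: p=0.0071, T=0.433, ωT=1.687358, cosh=2.795094, sinh=2.610086; start (x,ẋ)=(0.042800, 0.360200) → end (x,ẋ)=(0.348141, 1.369906)
phase 2: p=0.3430, T=0.303, ωT=1.180761, cosh=1.781948, sinh=1.474903; start (x,ẋ)=(0.348141, 1.369906) → end (x,ẋ)=(0.870645, 2.470652)

x = 0.8706, ẋ = 2.4707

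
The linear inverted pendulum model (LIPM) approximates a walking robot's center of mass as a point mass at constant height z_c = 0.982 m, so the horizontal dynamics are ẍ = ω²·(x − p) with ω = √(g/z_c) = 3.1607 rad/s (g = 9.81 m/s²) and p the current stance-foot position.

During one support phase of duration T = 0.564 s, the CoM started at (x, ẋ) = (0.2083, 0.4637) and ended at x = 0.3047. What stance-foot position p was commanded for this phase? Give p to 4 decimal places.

p = 0.3675

ωT = 3.1607·0.564 = 1.782635; cosh(ωT) = 3.056848, sinh(ωT) = 2.888653
x(T) = p + (x₀−p)·cosh(ωT) + (ẋ₀/ω)·sinh(ωT) ⇒ p·(1 − cosh) = x(T) − x₀·cosh − (ẋ₀/ω)·sinh
numerator   = 0.3047 − (0.2083)·3.056848 − (0.4637/3.1607)·2.888653 = -0.755830
denominator = 1 − 3.056848 = -2.056848
p = -0.755830 / -2.056848 = 0.3675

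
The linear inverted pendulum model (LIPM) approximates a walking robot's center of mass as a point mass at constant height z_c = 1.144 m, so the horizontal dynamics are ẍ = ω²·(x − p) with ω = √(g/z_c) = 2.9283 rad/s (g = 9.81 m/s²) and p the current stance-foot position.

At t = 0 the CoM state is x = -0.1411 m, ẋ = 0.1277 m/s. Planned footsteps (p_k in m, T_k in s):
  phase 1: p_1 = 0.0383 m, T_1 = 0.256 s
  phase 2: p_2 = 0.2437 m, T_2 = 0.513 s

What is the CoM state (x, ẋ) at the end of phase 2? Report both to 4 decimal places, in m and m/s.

phase 1: p=0.0383, T=0.256, ωT=0.749645, cosh=1.294391, sinh=0.821857; start (x,ẋ)=(-0.141100, 0.127700) → end (x,ẋ)=(-0.158074, -0.266458)
phase 2: p=0.2437, T=0.513, ωT=1.502218, cosh=2.357138, sinh=2.134502; start (x,ẋ)=(-0.158074, -0.266458) → end (x,ẋ)=(-0.897563, -3.139349)

x = -0.8976, ẋ = -3.1393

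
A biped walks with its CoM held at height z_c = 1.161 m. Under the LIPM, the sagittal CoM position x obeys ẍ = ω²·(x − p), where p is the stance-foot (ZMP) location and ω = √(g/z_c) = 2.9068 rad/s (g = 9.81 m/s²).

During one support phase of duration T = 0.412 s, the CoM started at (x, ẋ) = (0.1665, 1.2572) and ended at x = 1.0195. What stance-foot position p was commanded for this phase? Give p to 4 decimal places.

p = -0.0838

ωT = 2.9068·0.412 = 1.197602; cosh(ωT) = 1.807040, sinh(ωT) = 1.505123
x(T) = p + (x₀−p)·cosh(ωT) + (ẋ₀/ω)·sinh(ωT) ⇒ p·(1 − cosh) = x(T) − x₀·cosh − (ẋ₀/ω)·sinh
numerator   = 1.0195 − (0.1665)·1.807040 − (1.2572/2.9068)·1.505123 = 0.067657
denominator = 1 − 1.807040 = -0.807040
p = 0.067657 / -0.807040 = -0.0838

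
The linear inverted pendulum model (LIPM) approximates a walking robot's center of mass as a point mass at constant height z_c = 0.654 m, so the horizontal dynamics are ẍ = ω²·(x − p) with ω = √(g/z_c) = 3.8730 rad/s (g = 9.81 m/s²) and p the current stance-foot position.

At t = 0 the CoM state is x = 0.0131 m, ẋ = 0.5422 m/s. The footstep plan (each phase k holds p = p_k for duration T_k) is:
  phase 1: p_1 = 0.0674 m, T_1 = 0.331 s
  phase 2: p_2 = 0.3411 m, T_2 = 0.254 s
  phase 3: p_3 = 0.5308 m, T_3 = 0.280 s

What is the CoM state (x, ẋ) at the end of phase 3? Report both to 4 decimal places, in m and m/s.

phase 1: p=0.0674, T=0.331, ωT=1.281963, cosh=1.940599, sinh=1.663107; start (x,ẋ)=(0.013100, 0.542200) → end (x,ẋ)=(0.194852, 0.702435)
phase 2: p=0.3411, T=0.254, ωT=0.983742, cosh=1.524177, sinh=1.150268; start (x,ẋ)=(0.194852, 0.702435) → end (x,ẋ)=(0.326813, 0.419102)
phase 3: p=0.5308, T=0.280, ωT=1.084440, cosh=1.647937, sinh=1.309846; start (x,ẋ)=(0.326813, 0.419102) → end (x,ẋ)=(0.336382, -0.344180)

x = 0.3364, ẋ = -0.3442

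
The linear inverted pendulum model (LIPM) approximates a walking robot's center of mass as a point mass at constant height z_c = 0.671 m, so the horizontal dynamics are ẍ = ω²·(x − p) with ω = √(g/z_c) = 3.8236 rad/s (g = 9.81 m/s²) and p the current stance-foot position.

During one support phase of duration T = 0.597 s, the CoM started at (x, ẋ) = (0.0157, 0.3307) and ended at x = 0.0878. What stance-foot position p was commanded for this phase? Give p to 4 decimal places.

p = 0.1036

ωT = 3.8236·0.597 = 2.282689; cosh(ωT) = 4.952508, sinh(ωT) = 4.850499
x(T) = p + (x₀−p)·cosh(ωT) + (ẋ₀/ω)·sinh(ωT) ⇒ p·(1 − cosh) = x(T) − x₀·cosh − (ẋ₀/ω)·sinh
numerator   = 0.0878 − (0.0157)·4.952508 − (0.3307/3.8236)·4.850499 = -0.409470
denominator = 1 − 4.952508 = -3.952508
p = -0.409470 / -3.952508 = 0.1036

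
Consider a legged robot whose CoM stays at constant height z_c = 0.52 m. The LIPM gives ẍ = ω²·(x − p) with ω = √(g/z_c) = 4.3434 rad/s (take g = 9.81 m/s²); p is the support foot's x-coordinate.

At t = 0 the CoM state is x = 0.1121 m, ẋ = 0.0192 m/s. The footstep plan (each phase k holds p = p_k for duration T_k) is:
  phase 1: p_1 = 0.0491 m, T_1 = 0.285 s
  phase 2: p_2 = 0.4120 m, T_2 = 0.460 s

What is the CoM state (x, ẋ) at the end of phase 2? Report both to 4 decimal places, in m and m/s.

phase 1: p=0.0491, T=0.285, ωT=1.237869, cosh=1.869129, sinh=1.579128; start (x,ẋ)=(0.112100, 0.019200) → end (x,ẋ)=(0.173836, 0.467991)
phase 2: p=0.4120, T=0.460, ωT=1.997964, cosh=3.754819, sinh=3.619208; start (x,ẋ)=(0.173836, 0.467991) → end (x,ẋ)=(-0.092303, -1.986644)

x = -0.0923, ẋ = -1.9866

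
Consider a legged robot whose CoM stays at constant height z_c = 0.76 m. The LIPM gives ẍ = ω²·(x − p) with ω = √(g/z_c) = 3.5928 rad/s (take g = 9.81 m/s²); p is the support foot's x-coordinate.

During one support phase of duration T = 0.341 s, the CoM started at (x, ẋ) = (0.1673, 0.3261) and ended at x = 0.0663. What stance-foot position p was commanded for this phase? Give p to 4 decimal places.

p = 0.4525

ωT = 3.5928·0.341 = 1.225145; cosh(ωT) = 1.849187, sinh(ωT) = 1.555472
x(T) = p + (x₀−p)·cosh(ωT) + (ẋ₀/ω)·sinh(ωT) ⇒ p·(1 − cosh) = x(T) − x₀·cosh − (ẋ₀/ω)·sinh
numerator   = 0.0663 − (0.1673)·1.849187 − (0.3261/3.5928)·1.555472 = -0.384251
denominator = 1 − 1.849187 = -0.849187
p = -0.384251 / -0.849187 = 0.4525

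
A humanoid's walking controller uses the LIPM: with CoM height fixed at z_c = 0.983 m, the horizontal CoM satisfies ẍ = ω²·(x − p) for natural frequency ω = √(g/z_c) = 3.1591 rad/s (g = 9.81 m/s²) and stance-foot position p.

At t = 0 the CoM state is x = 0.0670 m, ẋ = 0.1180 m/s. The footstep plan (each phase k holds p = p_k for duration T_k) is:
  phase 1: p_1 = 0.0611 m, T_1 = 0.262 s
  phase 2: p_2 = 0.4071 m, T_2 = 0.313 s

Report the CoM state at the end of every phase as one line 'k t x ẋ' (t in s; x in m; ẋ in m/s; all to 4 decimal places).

phase 1: p=0.0611, T=0.262, ωT=0.827684, cosh=1.362537, sinh=0.925477; start (x,ẋ)=(0.067000, 0.118000) → end (x,ẋ)=(0.103708, 0.178029)
phase 2: p=0.4071, T=0.313, ωT=0.988798, cosh=1.530013, sinh=1.157989; start (x,ẋ)=(0.103708, 0.178029) → end (x,ẋ)=(0.008164, -0.837484)

1 0.2620 0.1037 0.1780
2 0.5750 0.0082 -0.8375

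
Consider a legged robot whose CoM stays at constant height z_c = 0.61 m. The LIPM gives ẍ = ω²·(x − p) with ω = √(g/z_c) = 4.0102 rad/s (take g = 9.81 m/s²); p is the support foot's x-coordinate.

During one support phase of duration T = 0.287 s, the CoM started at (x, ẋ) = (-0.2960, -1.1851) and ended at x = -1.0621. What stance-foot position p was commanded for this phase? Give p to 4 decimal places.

p = 0.1720

ωT = 4.0102·0.287 = 1.150927; cosh(ωT) = 1.738733, sinh(ωT) = 1.422390
x(T) = p + (x₀−p)·cosh(ωT) + (ẋ₀/ω)·sinh(ωT) ⇒ p·(1 − cosh) = x(T) − x₀·cosh − (ẋ₀/ω)·sinh
numerator   = -1.0621 − (-0.2960)·1.738733 − (-1.1851/4.0102)·1.422390 = -0.127088
denominator = 1 − 1.738733 = -0.738733
p = -0.127088 / -0.738733 = 0.1720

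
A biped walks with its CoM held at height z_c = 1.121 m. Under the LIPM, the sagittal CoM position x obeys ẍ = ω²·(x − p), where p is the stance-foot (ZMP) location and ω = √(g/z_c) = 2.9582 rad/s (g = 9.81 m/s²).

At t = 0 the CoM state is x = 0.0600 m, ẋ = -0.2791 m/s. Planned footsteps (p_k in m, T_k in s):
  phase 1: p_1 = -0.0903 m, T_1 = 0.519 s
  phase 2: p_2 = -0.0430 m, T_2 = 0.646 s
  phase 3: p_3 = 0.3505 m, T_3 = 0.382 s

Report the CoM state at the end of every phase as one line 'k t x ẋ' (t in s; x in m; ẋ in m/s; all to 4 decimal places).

phase 1: p=-0.0903, T=0.519, ωT=1.535306, cosh=2.429067, sinh=2.213678; start (x,ẋ)=(0.060000, -0.279100) → end (x,ẋ)=(0.065933, 0.306287)
phase 2: p=-0.0430, T=0.646, ωT=1.910997, cosh=3.453880, sinh=3.305947; start (x,ẋ)=(0.065933, 0.306287) → end (x,ẋ)=(0.675533, 2.123205)
phase 3: p=0.3505, T=0.382, ωT=1.130032, cosh=1.709390, sinh=1.386367; start (x,ẋ)=(0.675533, 2.123205) → end (x,ẋ)=(1.901154, 4.962396)

1 0.5190 0.0659 0.3063
2 1.1650 0.6755 2.1232
3 1.5470 1.9012 4.9624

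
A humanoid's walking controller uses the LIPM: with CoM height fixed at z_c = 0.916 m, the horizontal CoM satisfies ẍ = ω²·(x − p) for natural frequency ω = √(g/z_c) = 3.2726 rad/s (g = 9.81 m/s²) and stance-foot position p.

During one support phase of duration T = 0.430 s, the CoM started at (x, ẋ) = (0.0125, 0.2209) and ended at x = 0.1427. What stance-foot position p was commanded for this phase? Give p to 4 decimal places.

p = 0.0120

ωT = 3.2726·0.430 = 1.407218; cosh(ωT) = 2.164700, sinh(ωT) = 1.919876
x(T) = p + (x₀−p)·cosh(ωT) + (ẋ₀/ω)·sinh(ωT) ⇒ p·(1 − cosh) = x(T) − x₀·cosh − (ẋ₀/ω)·sinh
numerator   = 0.1427 − (0.0125)·2.164700 − (0.2209/3.2726)·1.919876 = -0.013950
denominator = 1 − 2.164700 = -1.164700
p = -0.013950 / -1.164700 = 0.0120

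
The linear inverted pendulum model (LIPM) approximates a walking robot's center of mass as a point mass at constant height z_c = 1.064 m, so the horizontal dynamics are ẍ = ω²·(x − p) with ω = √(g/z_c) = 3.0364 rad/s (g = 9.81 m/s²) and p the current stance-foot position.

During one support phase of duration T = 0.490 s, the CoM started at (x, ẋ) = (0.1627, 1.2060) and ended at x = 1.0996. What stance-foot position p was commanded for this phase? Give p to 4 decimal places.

ωT = 3.0364·0.490 = 1.487836; cosh(ωT) = 2.326682, sinh(ωT) = 2.100822
x(T) = p + (x₀−p)·cosh(ωT) + (ẋ₀/ω)·sinh(ωT) ⇒ p·(1 − cosh) = x(T) − x₀·cosh − (ẋ₀/ω)·sinh
numerator   = 1.0996 − (0.1627)·2.326682 − (1.2060/3.0364)·2.100822 = -0.113357
denominator = 1 − 2.326682 = -1.326682
p = -0.113357 / -1.326682 = 0.0854

p = 0.0854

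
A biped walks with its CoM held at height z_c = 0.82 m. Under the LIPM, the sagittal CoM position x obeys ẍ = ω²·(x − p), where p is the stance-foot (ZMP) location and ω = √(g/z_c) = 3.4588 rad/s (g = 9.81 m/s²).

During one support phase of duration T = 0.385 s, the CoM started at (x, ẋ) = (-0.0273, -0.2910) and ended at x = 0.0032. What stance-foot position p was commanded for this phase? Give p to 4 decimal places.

ωT = 3.4588·0.385 = 1.331638; cosh(ωT) = 2.025643, sinh(ωT) = 1.761599
x(T) = p + (x₀−p)·cosh(ωT) + (ẋ₀/ω)·sinh(ωT) ⇒ p·(1 − cosh) = x(T) − x₀·cosh − (ẋ₀/ω)·sinh
numerator   = 0.0032 − (-0.0273)·2.025643 − (-0.2910/3.4588)·1.761599 = 0.206709
denominator = 1 − 2.025643 = -1.025643
p = 0.206709 / -1.025643 = -0.2015

p = -0.2015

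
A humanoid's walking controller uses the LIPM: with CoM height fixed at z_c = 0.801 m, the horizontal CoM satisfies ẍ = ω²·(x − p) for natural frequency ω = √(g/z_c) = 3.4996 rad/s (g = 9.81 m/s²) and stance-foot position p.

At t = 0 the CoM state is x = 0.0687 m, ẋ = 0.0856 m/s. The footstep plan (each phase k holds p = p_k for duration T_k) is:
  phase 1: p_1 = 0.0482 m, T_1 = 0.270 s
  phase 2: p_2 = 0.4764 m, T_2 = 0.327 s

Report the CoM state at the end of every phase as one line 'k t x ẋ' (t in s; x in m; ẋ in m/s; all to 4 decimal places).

phase 1: p=0.0482, T=0.270, ωT=0.944892, cosh=1.480629, sinh=1.091907; start (x,ẋ)=(0.068700, 0.085600) → end (x,ẋ)=(0.105261, 0.205077)
phase 2: p=0.4764, T=0.327, ωT=1.144369, cosh=1.729442, sinh=1.411018; start (x,ẋ)=(0.105261, 0.205077) → end (x,ẋ)=(-0.082778, -1.478015)

1 0.2700 0.1053 0.2051
2 0.5970 -0.0828 -1.4780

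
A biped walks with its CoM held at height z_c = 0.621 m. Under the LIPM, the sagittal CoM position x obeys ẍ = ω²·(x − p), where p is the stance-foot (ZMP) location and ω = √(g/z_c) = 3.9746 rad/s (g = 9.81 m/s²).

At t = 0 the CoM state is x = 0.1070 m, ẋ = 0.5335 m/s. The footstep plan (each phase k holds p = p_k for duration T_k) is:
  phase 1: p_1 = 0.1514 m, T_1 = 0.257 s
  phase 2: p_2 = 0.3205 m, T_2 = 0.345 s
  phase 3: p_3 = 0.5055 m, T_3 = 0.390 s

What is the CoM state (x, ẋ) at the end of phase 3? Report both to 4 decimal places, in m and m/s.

phase 1: p=0.1514, T=0.257, ωT=1.021472, cosh=1.568672, sinh=1.208608; start (x,ẋ)=(0.107000, 0.533500) → end (x,ẋ)=(0.243979, 0.623601)
phase 2: p=0.3205, T=0.345, ωT=1.371237, cosh=2.097007, sinh=1.843214; start (x,ẋ)=(0.243979, 0.623601) → end (x,ẋ)=(0.449229, 0.747101)
phase 3: p=0.5055, T=0.390, ωT=1.550094, cosh=2.462071, sinh=2.249843; start (x,ẋ)=(0.449229, 0.747101) → end (x,ẋ)=(0.789858, 1.336231)

x = 0.7899, ẋ = 1.3362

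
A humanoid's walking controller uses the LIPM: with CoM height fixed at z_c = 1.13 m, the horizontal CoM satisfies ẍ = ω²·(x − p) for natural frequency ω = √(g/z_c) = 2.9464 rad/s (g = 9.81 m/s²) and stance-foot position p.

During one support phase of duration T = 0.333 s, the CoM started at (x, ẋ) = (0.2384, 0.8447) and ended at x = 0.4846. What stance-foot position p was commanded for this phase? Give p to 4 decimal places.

ωT = 2.9464·0.333 = 0.981151; cosh(ωT) = 1.521202, sinh(ωT) = 1.146323
x(T) = p + (x₀−p)·cosh(ωT) + (ẋ₀/ω)·sinh(ωT) ⇒ p·(1 − cosh) = x(T) − x₀·cosh − (ẋ₀/ω)·sinh
numerator   = 0.4846 − (0.2384)·1.521202 − (0.8447/2.9464)·1.146323 = -0.206693
denominator = 1 − 1.521202 = -0.521202
p = -0.206693 / -0.521202 = 0.3966

p = 0.3966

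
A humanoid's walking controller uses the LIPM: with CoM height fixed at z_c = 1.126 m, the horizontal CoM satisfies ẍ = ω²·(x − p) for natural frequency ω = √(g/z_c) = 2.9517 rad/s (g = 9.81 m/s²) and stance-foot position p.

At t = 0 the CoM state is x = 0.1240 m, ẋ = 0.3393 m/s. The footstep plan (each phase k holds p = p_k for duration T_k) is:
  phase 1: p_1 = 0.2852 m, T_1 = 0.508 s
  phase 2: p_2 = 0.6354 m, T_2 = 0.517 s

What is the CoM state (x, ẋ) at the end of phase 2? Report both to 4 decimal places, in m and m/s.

phase 1: p=0.2852, T=0.508, ωT=1.499464, cosh=2.351268, sinh=2.128018; start (x,ẋ)=(0.124000, 0.339300) → end (x,ẋ)=(0.150793, -0.214756)
phase 2: p=0.6354, T=0.517, ωT=1.526029, cosh=2.408636, sinh=2.191238; start (x,ẋ)=(0.150793, -0.214756) → end (x,ẋ)=(-0.691269, -3.651648)

x = -0.6913, ẋ = -3.6516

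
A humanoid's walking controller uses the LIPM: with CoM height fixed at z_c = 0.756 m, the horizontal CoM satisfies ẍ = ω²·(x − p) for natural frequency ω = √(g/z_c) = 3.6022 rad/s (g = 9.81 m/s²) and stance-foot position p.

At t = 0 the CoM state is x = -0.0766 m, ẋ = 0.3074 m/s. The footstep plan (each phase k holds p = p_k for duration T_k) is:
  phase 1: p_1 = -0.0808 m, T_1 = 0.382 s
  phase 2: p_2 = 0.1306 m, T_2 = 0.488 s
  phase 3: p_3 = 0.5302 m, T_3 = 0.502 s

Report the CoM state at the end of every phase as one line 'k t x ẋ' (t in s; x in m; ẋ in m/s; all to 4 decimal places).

phase 1: p=-0.0808, T=0.382, ωT=1.376040, cosh=2.105885, sinh=1.853309; start (x,ẋ)=(-0.076600, 0.307400) → end (x,ẋ)=(0.086200, 0.675388)
phase 2: p=0.1306, T=0.488, ωT=1.757874, cosh=2.986251, sinh=2.813840; start (x,ẋ)=(0.086200, 0.675388) → end (x,ẋ)=(0.525587, 1.566840)
phase 3: p=0.5302, T=0.502, ωT=1.808304, cosh=3.132014, sinh=2.968082; start (x,ẋ)=(0.525587, 1.566840) → end (x,ẋ)=(1.806770, 4.858039)

1 0.3820 0.0862 0.6754
2 0.8700 0.5256 1.5668
3 1.3720 1.8068 4.8580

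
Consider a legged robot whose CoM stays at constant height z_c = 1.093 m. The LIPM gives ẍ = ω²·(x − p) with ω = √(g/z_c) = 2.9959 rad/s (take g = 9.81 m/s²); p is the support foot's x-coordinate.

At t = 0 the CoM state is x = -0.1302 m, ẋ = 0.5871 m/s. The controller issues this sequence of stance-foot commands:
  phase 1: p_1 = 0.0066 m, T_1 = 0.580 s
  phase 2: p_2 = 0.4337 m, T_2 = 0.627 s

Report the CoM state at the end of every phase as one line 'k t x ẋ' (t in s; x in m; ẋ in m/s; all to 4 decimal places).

1 0.5800 0.1455 0.5915
2 1.2070 0.0995 -0.7788

phase 1: p=0.0066, T=0.580, ωT=1.737622, cosh=2.929875, sinh=2.753936; start (x,ẋ)=(-0.130200, 0.587100) → end (x,ẋ)=(0.145476, 0.591459)
phase 2: p=0.4337, T=0.627, ωT=1.878429, cosh=3.348025, sinh=3.195195; start (x,ẋ)=(0.145476, 0.591459) → end (x,ẋ)=(0.099523, -0.778801)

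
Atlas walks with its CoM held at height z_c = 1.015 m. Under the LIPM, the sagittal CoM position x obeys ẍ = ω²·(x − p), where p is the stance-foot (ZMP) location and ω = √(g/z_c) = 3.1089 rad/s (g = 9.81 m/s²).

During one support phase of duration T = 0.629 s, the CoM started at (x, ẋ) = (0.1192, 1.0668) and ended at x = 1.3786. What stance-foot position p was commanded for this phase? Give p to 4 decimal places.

ωT = 3.1089·0.629 = 1.955498; cosh(ωT) = 3.604466, sinh(ωT) = 3.462972
x(T) = p + (x₀−p)·cosh(ωT) + (ẋ₀/ω)·sinh(ωT) ⇒ p·(1 − cosh) = x(T) − x₀·cosh − (ẋ₀/ω)·sinh
numerator   = 1.3786 − (0.1192)·3.604466 − (1.0668/3.1089)·3.462972 = -0.239350
denominator = 1 − 3.604466 = -2.604466
p = -0.239350 / -2.604466 = 0.0919

p = 0.0919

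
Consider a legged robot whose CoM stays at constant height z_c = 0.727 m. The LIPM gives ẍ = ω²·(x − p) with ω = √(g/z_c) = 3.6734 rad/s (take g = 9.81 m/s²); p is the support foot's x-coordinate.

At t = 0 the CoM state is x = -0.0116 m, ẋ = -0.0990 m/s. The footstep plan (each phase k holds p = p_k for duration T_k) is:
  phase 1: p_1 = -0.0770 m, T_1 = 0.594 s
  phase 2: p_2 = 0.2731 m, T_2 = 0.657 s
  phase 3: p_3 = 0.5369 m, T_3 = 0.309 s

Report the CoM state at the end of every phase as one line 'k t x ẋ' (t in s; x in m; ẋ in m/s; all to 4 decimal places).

phase 1: p=-0.0770, T=0.594, ωT=2.182000, cosh=4.488414, sinh=4.375599; start (x,ẋ)=(-0.011600, -0.099000) → end (x,ẋ)=(0.098618, 0.606842)
phase 2: p=0.2731, T=0.657, ωT=2.413424, cosh=5.630828, sinh=5.541319; start (x,ẋ)=(0.098618, 0.606842) → end (x,ẋ)=(0.206041, -0.134647)
phase 3: p=0.5369, T=0.309, ωT=1.135081, cosh=1.716410, sinh=1.395014; start (x,ẋ)=(0.206041, -0.134647) → end (x,ẋ)=(-0.082123, -1.926577)

1 0.5940 0.0986 0.6068
2 1.2510 0.2060 -0.1346
3 1.5600 -0.0821 -1.9266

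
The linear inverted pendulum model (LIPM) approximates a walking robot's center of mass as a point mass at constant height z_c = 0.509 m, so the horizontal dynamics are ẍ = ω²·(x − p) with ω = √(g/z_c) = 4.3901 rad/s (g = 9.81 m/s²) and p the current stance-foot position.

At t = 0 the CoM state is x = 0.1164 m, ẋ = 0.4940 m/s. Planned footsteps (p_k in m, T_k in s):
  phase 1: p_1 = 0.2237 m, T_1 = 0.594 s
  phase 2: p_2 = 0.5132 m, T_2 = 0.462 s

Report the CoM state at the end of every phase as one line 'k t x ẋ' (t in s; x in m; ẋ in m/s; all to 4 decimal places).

1 0.5940 0.2511 0.1912
2 1.0560 -0.3376 -3.5587

phase 1: p=0.2237, T=0.594, ωT=2.607719, cosh=6.820887, sinh=6.747185; start (x,ẋ)=(0.116400, 0.494000) → end (x,ẋ)=(0.251052, 0.191205)
phase 2: p=0.5132, T=0.462, ωT=2.028226, cosh=3.866081, sinh=3.734512; start (x,ẋ)=(0.251052, 0.191205) → end (x,ẋ)=(-0.337634, -3.558674)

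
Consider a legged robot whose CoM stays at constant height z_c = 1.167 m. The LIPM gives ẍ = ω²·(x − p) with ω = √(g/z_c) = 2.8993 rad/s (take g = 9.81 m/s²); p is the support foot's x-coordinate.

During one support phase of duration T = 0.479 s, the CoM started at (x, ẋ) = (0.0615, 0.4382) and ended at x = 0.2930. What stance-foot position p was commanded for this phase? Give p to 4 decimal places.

ωT = 2.8993·0.479 = 1.388765; cosh(ωT) = 2.129638, sinh(ωT) = 1.880255
x(T) = p + (x₀−p)·cosh(ωT) + (ẋ₀/ω)·sinh(ωT) ⇒ p·(1 − cosh) = x(T) − x₀·cosh − (ẋ₀/ω)·sinh
numerator   = 0.2930 − (0.0615)·2.129638 − (0.4382/2.8993)·1.880255 = -0.122154
denominator = 1 − 2.129638 = -1.129638
p = -0.122154 / -1.129638 = 0.1081

p = 0.1081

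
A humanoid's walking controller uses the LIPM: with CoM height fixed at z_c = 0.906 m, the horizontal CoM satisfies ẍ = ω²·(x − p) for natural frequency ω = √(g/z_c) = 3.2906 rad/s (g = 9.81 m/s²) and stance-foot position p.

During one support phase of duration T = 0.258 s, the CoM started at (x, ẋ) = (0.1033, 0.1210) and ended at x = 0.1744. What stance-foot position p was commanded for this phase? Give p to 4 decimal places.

ωT = 3.2906·0.258 = 0.848975; cosh(ωT) = 1.382551, sinh(ωT) = 0.954698
x(T) = p + (x₀−p)·cosh(ωT) + (ẋ₀/ω)·sinh(ωT) ⇒ p·(1 − cosh) = x(T) − x₀·cosh − (ẋ₀/ω)·sinh
numerator   = 0.1744 − (0.1033)·1.382551 − (0.1210/3.2906)·0.954698 = -0.003523
denominator = 1 − 1.382551 = -0.382551
p = -0.003523 / -0.382551 = 0.0092

p = 0.0092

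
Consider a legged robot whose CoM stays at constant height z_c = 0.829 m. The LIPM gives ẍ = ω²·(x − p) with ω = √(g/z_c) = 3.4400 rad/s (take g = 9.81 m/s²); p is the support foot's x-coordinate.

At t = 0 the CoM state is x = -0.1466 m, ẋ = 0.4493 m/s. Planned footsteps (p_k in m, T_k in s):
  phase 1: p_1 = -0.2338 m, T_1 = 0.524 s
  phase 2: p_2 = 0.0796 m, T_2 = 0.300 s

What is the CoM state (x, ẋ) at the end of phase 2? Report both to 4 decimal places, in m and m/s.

phase 1: p=-0.2338, T=0.524, ωT=1.802560, cosh=3.115015, sinh=2.950139; start (x,ẋ)=(-0.146600, 0.449300) → end (x,ẋ)=(0.423148, 2.284524)
phase 2: p=0.0796, T=0.300, ωT=1.032000, cosh=1.581484, sinh=1.225190; start (x,ẋ)=(0.423148, 2.284524) → end (x,ẋ)=(1.436572, 5.060874)

x = 1.4366, ẋ = 5.0609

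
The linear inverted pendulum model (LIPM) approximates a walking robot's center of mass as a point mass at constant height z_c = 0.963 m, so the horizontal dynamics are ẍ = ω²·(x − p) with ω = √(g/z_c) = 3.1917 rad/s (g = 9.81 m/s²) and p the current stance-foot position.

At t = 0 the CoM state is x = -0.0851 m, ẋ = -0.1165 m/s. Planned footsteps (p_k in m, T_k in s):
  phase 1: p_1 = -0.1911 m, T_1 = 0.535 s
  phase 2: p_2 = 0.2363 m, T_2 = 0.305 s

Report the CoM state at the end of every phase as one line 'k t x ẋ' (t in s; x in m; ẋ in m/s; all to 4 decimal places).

phase 1: p=-0.1911, T=0.535, ωT=1.707560, cosh=2.848396, sinh=2.667088; start (x,ẋ)=(-0.085100, -0.116500) → end (x,ẋ)=(0.013479, 0.570492)
phase 2: p=0.2363, T=0.305, ωT=0.973468, cosh=1.512440, sinh=1.134670; start (x,ẋ)=(0.013479, 0.570492) → end (x,ẋ)=(0.102110, 0.055882)

1 0.5350 0.0135 0.5705
2 0.8400 0.1021 0.0559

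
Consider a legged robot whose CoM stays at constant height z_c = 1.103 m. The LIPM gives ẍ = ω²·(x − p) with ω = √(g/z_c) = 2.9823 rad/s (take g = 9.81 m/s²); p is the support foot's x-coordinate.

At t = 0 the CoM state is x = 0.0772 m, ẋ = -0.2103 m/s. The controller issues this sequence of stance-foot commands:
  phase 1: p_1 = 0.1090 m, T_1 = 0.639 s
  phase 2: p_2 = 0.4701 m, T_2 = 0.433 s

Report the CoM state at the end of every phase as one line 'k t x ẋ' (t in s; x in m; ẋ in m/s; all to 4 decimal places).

phase 1: p=0.1090, T=0.639, ωT=1.905690, cosh=3.436382, sinh=3.287662; start (x,ẋ)=(0.077200, -0.210300) → end (x,ẋ)=(-0.232110, -1.034464)
phase 2: p=0.4701, T=0.433, ωT=1.291336, cosh=1.956273, sinh=1.681370; start (x,ẋ)=(-0.232110, -1.034464) → end (x,ẋ)=(-1.486827, -5.544818)

1 0.6390 -0.2321 -1.0345
2 1.0720 -1.4868 -5.5448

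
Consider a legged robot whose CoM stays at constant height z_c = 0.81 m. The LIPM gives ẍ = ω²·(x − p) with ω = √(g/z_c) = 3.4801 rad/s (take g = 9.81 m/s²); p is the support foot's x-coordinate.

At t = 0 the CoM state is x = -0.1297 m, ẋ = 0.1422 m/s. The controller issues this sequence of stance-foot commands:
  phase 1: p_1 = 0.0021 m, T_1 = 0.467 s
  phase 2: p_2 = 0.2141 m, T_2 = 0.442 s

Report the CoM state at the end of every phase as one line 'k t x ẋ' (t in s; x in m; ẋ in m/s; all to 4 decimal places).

1 0.4670 -0.2459 -0.7446
2 0.9090 -1.3813 -5.3682

phase 1: p=0.0021, T=0.467, ωT=1.625207, cosh=2.638170, sinh=2.441299; start (x,ẋ)=(-0.129700, 0.142200) → end (x,ẋ)=(-0.245857, -0.744620)
phase 2: p=0.2141, T=0.442, ωT=1.538204, cosh=2.435494, sinh=2.220727; start (x,ẋ)=(-0.245857, -0.744620) → end (x,ẋ)=(-1.381281, -5.368229)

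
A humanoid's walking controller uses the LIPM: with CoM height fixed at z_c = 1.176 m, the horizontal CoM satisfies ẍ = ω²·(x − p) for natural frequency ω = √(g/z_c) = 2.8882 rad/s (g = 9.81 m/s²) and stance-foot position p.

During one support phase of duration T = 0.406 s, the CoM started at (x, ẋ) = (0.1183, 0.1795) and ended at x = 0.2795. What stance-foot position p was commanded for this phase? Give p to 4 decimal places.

p = 0.0268

ωT = 2.8882·0.406 = 1.172609; cosh(ωT) = 1.769984, sinh(ωT) = 1.460426
x(T) = p + (x₀−p)·cosh(ωT) + (ẋ₀/ω)·sinh(ωT) ⇒ p·(1 − cosh) = x(T) − x₀·cosh − (ẋ₀/ω)·sinh
numerator   = 0.2795 − (0.1183)·1.769984 − (0.1795/2.8882)·1.460426 = -0.020654
denominator = 1 − 1.769984 = -0.769984
p = -0.020654 / -0.769984 = 0.0268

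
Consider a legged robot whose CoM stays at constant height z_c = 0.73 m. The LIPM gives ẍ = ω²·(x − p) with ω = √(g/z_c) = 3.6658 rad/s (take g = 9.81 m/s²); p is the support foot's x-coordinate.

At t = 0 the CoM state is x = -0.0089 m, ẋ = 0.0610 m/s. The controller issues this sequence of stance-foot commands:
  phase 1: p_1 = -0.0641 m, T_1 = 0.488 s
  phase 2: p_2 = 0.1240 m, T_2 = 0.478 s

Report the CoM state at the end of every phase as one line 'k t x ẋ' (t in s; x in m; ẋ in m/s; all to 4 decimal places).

1 0.4880 0.1540 0.7760
2 0.9660 0.8053 2.6130

phase 1: p=-0.0641, T=0.488, ωT=1.788910, cosh=3.075036, sinh=2.907894; start (x,ẋ)=(-0.008900, 0.061000) → end (x,ẋ)=(0.154030, 0.775996)
phase 2: p=0.1240, T=0.478, ωT=1.752252, cosh=2.970481, sinh=2.797098; start (x,ẋ)=(0.154030, 0.775996) → end (x,ẋ)=(0.805309, 2.612999)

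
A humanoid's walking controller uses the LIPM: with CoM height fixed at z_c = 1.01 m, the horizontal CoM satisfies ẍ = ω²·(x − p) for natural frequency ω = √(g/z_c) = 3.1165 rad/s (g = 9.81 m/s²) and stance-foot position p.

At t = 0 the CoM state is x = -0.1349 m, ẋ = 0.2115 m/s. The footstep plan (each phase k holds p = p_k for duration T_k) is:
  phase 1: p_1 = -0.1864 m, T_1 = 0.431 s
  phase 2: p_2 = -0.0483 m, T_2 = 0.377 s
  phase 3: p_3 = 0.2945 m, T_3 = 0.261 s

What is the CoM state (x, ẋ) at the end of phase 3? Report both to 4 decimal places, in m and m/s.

phase 1: p=-0.1864, T=0.431, ωT=1.343212, cosh=2.046167, sinh=1.785161; start (x,ẋ)=(-0.134900, 0.211500) → end (x,ẋ)=(0.040127, 0.719282)
phase 2: p=-0.0483, T=0.377, ωT=1.174921, cosh=1.773365, sinh=1.464521; start (x,ẋ)=(0.040127, 0.719282) → end (x,ẋ)=(0.446522, 1.679146)
phase 3: p=0.2945, T=0.261, ωT=0.813407, cosh=1.349462, sinh=0.906117; start (x,ẋ)=(0.446522, 1.679146) → end (x,ẋ)=(0.987856, 2.695239)

x = 0.9879, ẋ = 2.6952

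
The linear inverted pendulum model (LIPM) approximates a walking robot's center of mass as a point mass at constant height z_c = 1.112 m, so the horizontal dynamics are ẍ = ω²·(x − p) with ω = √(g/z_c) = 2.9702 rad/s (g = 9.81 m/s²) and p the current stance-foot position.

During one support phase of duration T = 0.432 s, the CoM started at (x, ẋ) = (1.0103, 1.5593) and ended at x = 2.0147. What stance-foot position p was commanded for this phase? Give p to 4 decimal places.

p = 0.8723

ωT = 2.9702·0.432 = 1.283126; cosh(ωT) = 1.942536, sinh(ωT) = 1.665366
x(T) = p + (x₀−p)·cosh(ωT) + (ẋ₀/ω)·sinh(ωT) ⇒ p·(1 − cosh) = x(T) − x₀·cosh − (ẋ₀/ω)·sinh
numerator   = 2.0147 − (1.0103)·1.942536 − (1.5593/2.9702)·1.665366 = -0.822130
denominator = 1 − 1.942536 = -0.942536
p = -0.822130 / -0.942536 = 0.8723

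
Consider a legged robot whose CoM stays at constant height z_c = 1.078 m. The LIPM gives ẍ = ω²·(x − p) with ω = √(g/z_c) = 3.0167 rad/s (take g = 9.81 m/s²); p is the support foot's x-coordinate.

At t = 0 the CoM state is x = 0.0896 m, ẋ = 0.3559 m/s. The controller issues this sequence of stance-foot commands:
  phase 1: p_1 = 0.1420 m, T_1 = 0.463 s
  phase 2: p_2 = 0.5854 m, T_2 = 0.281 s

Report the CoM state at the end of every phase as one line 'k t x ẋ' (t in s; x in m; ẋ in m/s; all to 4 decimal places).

phase 1: p=0.1420, T=0.463, ωT=1.396732, cosh=2.144687, sinh=1.897283; start (x,ẋ)=(0.089600, 0.355900) → end (x,ẋ)=(0.253453, 0.463381)
phase 2: p=0.5854, T=0.281, ωT=0.847693, cosh=1.381329, sinh=0.952926; start (x,ẋ)=(0.253453, 0.463381) → end (x,ẋ)=(0.273247, -0.314163)

1 0.4630 0.2535 0.4634
2 0.7440 0.2732 -0.3142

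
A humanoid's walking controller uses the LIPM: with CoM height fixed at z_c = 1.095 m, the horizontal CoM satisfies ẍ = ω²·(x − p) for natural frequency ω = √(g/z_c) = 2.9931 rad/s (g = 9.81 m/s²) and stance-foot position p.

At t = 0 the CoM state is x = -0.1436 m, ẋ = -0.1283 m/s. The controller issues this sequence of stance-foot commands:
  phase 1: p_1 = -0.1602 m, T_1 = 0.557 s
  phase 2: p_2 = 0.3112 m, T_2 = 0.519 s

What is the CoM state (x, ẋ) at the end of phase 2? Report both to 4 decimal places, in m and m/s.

phase 1: p=-0.1602, T=0.557, ωT=1.667157, cosh=2.742934, sinh=2.554151; start (x,ẋ)=(-0.143600, -0.128300) → end (x,ẋ)=(-0.224152, -0.225014)
phase 2: p=0.3112, T=0.519, ωT=1.553419, cosh=2.469565, sinh=2.258041; start (x,ẋ)=(-0.224152, -0.225014) → end (x,ẋ)=(-1.180640, -4.173884)

x = -1.1806, ẋ = -4.1739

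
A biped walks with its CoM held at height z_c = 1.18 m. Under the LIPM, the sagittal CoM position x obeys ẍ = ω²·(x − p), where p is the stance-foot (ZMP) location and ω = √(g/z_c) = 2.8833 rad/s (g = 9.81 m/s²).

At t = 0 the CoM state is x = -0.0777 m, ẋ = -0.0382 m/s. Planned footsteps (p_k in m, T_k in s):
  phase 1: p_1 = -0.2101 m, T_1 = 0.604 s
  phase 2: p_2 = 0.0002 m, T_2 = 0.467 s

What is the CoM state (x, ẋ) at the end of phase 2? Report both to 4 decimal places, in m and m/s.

x = 0.8787, ẋ = 2.6715

phase 1: p=-0.2101, T=0.604, ωT=1.741513, cosh=2.940613, sinh=2.765358; start (x,ẋ)=(-0.077700, -0.038200) → end (x,ẋ)=(0.142600, 0.943341)
phase 2: p=0.0002, T=0.467, ωT=1.346501, cosh=2.052051, sinh=1.791902; start (x,ẋ)=(0.142600, 0.943341) → end (x,ẋ)=(0.878675, 2.671505)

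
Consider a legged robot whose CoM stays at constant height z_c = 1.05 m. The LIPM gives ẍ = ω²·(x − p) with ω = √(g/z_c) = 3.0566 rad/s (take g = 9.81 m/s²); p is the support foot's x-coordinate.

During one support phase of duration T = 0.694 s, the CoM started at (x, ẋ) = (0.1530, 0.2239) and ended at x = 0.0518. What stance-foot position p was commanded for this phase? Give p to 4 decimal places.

p = 0.2775

ωT = 3.0566·0.694 = 2.121280; cosh(ωT) = 4.230845, sinh(ωT) = 4.110967
x(T) = p + (x₀−p)·cosh(ωT) + (ẋ₀/ω)·sinh(ωT) ⇒ p·(1 − cosh) = x(T) − x₀·cosh − (ẋ₀/ω)·sinh
numerator   = 0.0518 − (0.1530)·4.230845 − (0.2239/3.0566)·4.110967 = -0.896653
denominator = 1 − 4.230845 = -3.230845
p = -0.896653 / -3.230845 = 0.2775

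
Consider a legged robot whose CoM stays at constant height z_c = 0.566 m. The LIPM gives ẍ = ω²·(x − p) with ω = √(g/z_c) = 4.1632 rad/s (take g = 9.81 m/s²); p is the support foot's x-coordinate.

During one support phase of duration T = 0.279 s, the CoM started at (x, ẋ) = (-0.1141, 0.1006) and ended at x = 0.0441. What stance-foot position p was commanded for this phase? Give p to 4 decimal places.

p = -0.2778

ωT = 4.1632·0.279 = 1.161533; cosh(ωT) = 1.753916, sinh(ωT) = 1.440910
x(T) = p + (x₀−p)·cosh(ωT) + (ẋ₀/ω)·sinh(ωT) ⇒ p·(1 − cosh) = x(T) − x₀·cosh − (ẋ₀/ω)·sinh
numerator   = 0.0441 − (-0.1141)·1.753916 − (0.1006/4.1632)·1.440910 = 0.209404
denominator = 1 − 1.753916 = -0.753916
p = 0.209404 / -0.753916 = -0.2778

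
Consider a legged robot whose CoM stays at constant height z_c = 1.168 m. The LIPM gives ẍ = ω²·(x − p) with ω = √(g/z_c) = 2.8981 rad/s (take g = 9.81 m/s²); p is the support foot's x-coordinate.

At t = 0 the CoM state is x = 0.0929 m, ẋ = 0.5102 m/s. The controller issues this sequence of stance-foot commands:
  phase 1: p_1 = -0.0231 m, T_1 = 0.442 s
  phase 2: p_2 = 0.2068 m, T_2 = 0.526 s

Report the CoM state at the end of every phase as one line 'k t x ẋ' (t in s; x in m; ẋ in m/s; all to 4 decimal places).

1 0.4420 0.4943 1.5477
2 0.9680 2.0663 5.5445

phase 1: p=-0.0231, T=0.442, ωT=1.280960, cosh=1.938933, sinh=1.661162; start (x,ẋ)=(0.092900, 0.510200) → end (x,ẋ)=(0.494258, 1.547692)
phase 2: p=0.2068, T=0.526, ωT=1.524401, cosh=2.405071, sinh=2.187319; start (x,ẋ)=(0.494258, 1.547692) → end (x,ẋ)=(2.066265, 5.544524)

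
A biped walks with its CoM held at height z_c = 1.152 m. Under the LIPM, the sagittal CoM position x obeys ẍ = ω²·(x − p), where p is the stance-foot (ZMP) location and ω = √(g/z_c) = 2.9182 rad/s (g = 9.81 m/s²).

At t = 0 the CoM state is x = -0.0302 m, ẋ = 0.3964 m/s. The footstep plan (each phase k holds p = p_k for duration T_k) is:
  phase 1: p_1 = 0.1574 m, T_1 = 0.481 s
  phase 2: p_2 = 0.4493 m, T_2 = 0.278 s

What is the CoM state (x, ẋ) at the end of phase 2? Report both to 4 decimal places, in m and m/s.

phase 1: p=0.1574, T=0.481, ωT=1.403654, cosh=2.157872, sinh=1.912174; start (x,ẋ)=(-0.030200, 0.396400) → end (x,ẋ)=(0.012328, -0.191448)
phase 2: p=0.4493, T=0.278, ωT=0.811260, cosh=1.347520, sinh=0.903222; start (x,ẋ)=(0.012328, -0.191448) → end (x,ẋ)=(-0.198784, -1.409743)

x = -0.1988, ẋ = -1.4097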